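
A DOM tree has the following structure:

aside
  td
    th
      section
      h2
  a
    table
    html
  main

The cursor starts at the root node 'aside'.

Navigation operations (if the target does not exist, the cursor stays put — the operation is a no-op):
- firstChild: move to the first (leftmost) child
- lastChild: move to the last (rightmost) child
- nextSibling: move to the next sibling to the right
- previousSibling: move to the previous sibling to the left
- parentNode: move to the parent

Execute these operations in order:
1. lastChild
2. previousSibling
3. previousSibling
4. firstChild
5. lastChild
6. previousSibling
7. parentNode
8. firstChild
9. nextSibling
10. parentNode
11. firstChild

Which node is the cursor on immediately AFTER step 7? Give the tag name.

Answer: th

Derivation:
After 1 (lastChild): main
After 2 (previousSibling): a
After 3 (previousSibling): td
After 4 (firstChild): th
After 5 (lastChild): h2
After 6 (previousSibling): section
After 7 (parentNode): th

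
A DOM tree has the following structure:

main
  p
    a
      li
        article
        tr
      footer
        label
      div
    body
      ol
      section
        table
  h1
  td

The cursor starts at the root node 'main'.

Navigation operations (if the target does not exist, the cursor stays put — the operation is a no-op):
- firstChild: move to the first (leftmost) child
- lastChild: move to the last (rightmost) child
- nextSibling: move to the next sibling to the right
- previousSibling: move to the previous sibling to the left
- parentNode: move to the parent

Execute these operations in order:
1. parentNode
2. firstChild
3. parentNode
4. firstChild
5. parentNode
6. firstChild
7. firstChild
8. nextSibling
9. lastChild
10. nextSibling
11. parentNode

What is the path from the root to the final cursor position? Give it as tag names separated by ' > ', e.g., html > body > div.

After 1 (parentNode): main (no-op, stayed)
After 2 (firstChild): p
After 3 (parentNode): main
After 4 (firstChild): p
After 5 (parentNode): main
After 6 (firstChild): p
After 7 (firstChild): a
After 8 (nextSibling): body
After 9 (lastChild): section
After 10 (nextSibling): section (no-op, stayed)
After 11 (parentNode): body

Answer: main > p > body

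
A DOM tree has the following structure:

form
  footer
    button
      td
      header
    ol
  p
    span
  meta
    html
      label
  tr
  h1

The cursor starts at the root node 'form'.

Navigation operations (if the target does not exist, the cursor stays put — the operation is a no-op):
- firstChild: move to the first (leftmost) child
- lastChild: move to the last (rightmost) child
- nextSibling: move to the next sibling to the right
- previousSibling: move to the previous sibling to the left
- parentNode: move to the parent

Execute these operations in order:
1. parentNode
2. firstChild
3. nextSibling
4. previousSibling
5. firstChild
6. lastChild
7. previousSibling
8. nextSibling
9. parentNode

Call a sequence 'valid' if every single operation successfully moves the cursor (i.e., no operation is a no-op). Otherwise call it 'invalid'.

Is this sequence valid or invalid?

Answer: invalid

Derivation:
After 1 (parentNode): form (no-op, stayed)
After 2 (firstChild): footer
After 3 (nextSibling): p
After 4 (previousSibling): footer
After 5 (firstChild): button
After 6 (lastChild): header
After 7 (previousSibling): td
After 8 (nextSibling): header
After 9 (parentNode): button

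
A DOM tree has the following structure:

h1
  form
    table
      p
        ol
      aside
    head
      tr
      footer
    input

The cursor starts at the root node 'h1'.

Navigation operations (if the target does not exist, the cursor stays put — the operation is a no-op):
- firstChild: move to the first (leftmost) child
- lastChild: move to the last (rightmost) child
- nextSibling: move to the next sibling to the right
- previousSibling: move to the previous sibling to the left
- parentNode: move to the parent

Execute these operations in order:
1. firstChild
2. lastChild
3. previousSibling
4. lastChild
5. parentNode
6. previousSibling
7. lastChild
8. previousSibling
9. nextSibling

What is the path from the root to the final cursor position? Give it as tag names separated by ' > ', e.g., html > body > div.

Answer: h1 > form > table > aside

Derivation:
After 1 (firstChild): form
After 2 (lastChild): input
After 3 (previousSibling): head
After 4 (lastChild): footer
After 5 (parentNode): head
After 6 (previousSibling): table
After 7 (lastChild): aside
After 8 (previousSibling): p
After 9 (nextSibling): aside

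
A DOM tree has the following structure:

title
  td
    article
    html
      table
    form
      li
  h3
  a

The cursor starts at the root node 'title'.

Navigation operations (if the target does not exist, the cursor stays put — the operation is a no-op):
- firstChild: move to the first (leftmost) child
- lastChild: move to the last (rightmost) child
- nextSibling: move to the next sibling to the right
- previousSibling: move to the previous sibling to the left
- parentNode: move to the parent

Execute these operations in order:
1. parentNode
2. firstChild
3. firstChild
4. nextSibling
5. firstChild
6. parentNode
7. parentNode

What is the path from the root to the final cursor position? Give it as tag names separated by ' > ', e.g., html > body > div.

Answer: title > td

Derivation:
After 1 (parentNode): title (no-op, stayed)
After 2 (firstChild): td
After 3 (firstChild): article
After 4 (nextSibling): html
After 5 (firstChild): table
After 6 (parentNode): html
After 7 (parentNode): td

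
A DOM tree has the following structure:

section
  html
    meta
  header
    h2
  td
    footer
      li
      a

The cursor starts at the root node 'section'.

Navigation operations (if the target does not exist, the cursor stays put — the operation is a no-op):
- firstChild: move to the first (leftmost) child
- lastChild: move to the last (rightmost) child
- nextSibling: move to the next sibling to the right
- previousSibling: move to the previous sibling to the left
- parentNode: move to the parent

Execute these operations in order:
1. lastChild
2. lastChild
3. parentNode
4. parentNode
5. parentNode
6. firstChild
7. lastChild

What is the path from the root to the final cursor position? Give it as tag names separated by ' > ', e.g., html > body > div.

Answer: section > html > meta

Derivation:
After 1 (lastChild): td
After 2 (lastChild): footer
After 3 (parentNode): td
After 4 (parentNode): section
After 5 (parentNode): section (no-op, stayed)
After 6 (firstChild): html
After 7 (lastChild): meta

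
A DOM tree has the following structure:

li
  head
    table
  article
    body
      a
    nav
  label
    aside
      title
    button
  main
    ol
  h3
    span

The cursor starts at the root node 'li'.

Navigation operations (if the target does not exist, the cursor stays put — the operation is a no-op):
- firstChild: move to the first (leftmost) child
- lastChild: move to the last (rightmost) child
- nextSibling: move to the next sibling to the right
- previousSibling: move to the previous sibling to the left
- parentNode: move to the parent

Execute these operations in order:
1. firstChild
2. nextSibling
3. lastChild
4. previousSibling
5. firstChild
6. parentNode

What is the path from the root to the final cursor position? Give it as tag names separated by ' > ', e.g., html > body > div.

Answer: li > article > body

Derivation:
After 1 (firstChild): head
After 2 (nextSibling): article
After 3 (lastChild): nav
After 4 (previousSibling): body
After 5 (firstChild): a
After 6 (parentNode): body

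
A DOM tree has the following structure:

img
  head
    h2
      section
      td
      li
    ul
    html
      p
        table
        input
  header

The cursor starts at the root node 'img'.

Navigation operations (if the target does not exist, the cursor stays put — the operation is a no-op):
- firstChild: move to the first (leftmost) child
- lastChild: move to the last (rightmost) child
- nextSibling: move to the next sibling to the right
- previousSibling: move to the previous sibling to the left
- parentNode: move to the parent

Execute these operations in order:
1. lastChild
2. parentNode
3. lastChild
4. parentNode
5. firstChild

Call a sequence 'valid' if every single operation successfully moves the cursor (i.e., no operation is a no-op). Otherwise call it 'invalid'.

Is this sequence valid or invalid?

After 1 (lastChild): header
After 2 (parentNode): img
After 3 (lastChild): header
After 4 (parentNode): img
After 5 (firstChild): head

Answer: valid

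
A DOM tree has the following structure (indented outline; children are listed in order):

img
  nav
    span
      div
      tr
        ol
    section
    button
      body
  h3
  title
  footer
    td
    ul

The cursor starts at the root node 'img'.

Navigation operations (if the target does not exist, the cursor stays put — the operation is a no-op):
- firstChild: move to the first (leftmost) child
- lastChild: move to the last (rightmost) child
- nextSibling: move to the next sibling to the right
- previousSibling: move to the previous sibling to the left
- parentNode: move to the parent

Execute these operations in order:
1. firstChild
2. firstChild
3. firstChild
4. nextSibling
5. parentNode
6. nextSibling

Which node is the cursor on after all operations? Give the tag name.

Answer: section

Derivation:
After 1 (firstChild): nav
After 2 (firstChild): span
After 3 (firstChild): div
After 4 (nextSibling): tr
After 5 (parentNode): span
After 6 (nextSibling): section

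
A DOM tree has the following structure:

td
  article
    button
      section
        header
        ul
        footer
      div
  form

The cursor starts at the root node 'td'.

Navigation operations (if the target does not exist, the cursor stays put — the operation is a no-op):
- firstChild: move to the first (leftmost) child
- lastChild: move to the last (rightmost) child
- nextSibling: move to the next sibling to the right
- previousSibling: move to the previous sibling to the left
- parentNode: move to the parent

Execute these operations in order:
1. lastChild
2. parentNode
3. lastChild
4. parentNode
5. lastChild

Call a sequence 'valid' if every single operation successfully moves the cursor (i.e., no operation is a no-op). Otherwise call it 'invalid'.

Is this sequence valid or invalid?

After 1 (lastChild): form
After 2 (parentNode): td
After 3 (lastChild): form
After 4 (parentNode): td
After 5 (lastChild): form

Answer: valid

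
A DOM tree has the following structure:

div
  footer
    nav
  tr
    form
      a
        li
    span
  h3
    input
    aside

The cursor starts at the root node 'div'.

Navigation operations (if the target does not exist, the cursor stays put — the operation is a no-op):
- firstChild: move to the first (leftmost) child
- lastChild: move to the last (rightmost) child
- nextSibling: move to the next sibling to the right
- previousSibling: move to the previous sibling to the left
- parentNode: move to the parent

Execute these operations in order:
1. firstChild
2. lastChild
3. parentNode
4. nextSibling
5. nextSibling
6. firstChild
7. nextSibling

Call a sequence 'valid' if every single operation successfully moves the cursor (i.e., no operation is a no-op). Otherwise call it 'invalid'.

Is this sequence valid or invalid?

After 1 (firstChild): footer
After 2 (lastChild): nav
After 3 (parentNode): footer
After 4 (nextSibling): tr
After 5 (nextSibling): h3
After 6 (firstChild): input
After 7 (nextSibling): aside

Answer: valid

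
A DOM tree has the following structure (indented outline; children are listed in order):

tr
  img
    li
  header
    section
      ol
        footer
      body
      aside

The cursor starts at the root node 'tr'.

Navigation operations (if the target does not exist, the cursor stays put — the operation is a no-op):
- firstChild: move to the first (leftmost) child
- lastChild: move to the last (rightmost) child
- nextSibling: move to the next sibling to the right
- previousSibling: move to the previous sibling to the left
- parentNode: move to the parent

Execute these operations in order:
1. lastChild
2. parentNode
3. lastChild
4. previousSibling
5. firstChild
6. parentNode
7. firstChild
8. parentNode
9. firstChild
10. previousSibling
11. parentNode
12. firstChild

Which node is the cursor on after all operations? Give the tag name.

After 1 (lastChild): header
After 2 (parentNode): tr
After 3 (lastChild): header
After 4 (previousSibling): img
After 5 (firstChild): li
After 6 (parentNode): img
After 7 (firstChild): li
After 8 (parentNode): img
After 9 (firstChild): li
After 10 (previousSibling): li (no-op, stayed)
After 11 (parentNode): img
After 12 (firstChild): li

Answer: li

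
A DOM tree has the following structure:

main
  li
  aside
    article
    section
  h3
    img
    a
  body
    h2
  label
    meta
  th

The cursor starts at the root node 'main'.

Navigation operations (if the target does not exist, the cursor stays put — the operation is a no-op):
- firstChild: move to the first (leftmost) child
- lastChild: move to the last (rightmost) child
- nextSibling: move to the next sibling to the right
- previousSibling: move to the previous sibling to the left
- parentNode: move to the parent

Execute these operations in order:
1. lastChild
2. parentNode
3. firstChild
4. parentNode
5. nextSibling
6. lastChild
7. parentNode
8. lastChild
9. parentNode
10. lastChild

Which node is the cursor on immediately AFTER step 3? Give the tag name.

Answer: li

Derivation:
After 1 (lastChild): th
After 2 (parentNode): main
After 3 (firstChild): li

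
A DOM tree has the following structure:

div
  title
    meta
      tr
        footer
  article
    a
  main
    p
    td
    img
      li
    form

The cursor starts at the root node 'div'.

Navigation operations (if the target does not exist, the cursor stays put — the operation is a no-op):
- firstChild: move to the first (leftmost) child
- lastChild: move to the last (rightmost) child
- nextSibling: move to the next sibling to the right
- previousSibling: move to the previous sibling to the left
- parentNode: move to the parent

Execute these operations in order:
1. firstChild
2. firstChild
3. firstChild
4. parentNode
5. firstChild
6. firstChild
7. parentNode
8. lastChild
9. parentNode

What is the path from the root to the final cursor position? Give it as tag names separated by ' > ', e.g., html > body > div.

After 1 (firstChild): title
After 2 (firstChild): meta
After 3 (firstChild): tr
After 4 (parentNode): meta
After 5 (firstChild): tr
After 6 (firstChild): footer
After 7 (parentNode): tr
After 8 (lastChild): footer
After 9 (parentNode): tr

Answer: div > title > meta > tr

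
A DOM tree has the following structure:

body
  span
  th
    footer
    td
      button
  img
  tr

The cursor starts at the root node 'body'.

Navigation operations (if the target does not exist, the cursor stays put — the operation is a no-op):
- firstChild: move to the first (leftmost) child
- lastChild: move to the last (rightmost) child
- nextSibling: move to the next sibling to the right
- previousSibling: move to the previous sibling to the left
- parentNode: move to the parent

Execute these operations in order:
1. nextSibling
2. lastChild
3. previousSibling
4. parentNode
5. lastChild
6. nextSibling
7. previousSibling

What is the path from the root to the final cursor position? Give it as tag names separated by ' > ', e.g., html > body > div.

After 1 (nextSibling): body (no-op, stayed)
After 2 (lastChild): tr
After 3 (previousSibling): img
After 4 (parentNode): body
After 5 (lastChild): tr
After 6 (nextSibling): tr (no-op, stayed)
After 7 (previousSibling): img

Answer: body > img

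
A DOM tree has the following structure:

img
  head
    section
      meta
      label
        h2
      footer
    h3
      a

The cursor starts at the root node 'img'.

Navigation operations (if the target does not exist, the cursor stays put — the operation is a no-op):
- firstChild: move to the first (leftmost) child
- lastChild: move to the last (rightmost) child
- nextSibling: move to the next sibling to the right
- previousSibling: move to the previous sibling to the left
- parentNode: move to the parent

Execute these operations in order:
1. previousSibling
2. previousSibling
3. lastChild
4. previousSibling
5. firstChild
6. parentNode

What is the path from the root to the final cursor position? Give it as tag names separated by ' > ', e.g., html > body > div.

Answer: img > head

Derivation:
After 1 (previousSibling): img (no-op, stayed)
After 2 (previousSibling): img (no-op, stayed)
After 3 (lastChild): head
After 4 (previousSibling): head (no-op, stayed)
After 5 (firstChild): section
After 6 (parentNode): head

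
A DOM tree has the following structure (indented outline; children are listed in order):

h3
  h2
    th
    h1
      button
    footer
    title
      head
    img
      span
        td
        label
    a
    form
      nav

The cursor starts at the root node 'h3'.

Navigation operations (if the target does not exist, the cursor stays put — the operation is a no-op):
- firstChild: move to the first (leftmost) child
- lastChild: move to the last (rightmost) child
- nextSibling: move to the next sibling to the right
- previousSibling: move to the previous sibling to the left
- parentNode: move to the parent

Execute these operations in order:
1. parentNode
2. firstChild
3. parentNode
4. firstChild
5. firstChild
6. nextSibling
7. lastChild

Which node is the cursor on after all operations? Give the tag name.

Answer: button

Derivation:
After 1 (parentNode): h3 (no-op, stayed)
After 2 (firstChild): h2
After 3 (parentNode): h3
After 4 (firstChild): h2
After 5 (firstChild): th
After 6 (nextSibling): h1
After 7 (lastChild): button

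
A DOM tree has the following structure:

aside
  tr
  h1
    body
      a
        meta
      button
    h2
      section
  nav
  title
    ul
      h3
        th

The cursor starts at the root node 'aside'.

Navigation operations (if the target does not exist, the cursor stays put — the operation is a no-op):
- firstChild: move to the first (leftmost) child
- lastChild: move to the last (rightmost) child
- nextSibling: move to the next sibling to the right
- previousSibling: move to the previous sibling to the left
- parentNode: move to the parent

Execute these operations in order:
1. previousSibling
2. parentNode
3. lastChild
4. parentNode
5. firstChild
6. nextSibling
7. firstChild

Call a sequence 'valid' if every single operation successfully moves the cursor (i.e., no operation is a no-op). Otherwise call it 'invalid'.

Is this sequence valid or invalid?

After 1 (previousSibling): aside (no-op, stayed)
After 2 (parentNode): aside (no-op, stayed)
After 3 (lastChild): title
After 4 (parentNode): aside
After 5 (firstChild): tr
After 6 (nextSibling): h1
After 7 (firstChild): body

Answer: invalid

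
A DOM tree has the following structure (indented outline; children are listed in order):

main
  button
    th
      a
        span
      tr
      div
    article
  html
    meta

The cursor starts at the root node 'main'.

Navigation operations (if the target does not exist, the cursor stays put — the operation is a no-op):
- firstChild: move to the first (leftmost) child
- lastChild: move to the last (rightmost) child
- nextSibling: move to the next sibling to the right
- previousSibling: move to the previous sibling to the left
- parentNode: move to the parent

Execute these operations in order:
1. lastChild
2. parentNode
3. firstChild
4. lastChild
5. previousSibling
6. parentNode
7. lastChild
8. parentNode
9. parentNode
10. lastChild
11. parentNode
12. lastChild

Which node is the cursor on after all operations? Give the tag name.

Answer: html

Derivation:
After 1 (lastChild): html
After 2 (parentNode): main
After 3 (firstChild): button
After 4 (lastChild): article
After 5 (previousSibling): th
After 6 (parentNode): button
After 7 (lastChild): article
After 8 (parentNode): button
After 9 (parentNode): main
After 10 (lastChild): html
After 11 (parentNode): main
After 12 (lastChild): html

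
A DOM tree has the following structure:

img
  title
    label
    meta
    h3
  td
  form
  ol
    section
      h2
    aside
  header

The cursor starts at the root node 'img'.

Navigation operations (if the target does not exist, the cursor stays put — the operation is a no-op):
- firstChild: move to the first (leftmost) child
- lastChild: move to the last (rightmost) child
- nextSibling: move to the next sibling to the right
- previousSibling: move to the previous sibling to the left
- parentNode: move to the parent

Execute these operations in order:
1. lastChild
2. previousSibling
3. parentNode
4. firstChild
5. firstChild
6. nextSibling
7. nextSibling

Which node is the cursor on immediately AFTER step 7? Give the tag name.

Answer: h3

Derivation:
After 1 (lastChild): header
After 2 (previousSibling): ol
After 3 (parentNode): img
After 4 (firstChild): title
After 5 (firstChild): label
After 6 (nextSibling): meta
After 7 (nextSibling): h3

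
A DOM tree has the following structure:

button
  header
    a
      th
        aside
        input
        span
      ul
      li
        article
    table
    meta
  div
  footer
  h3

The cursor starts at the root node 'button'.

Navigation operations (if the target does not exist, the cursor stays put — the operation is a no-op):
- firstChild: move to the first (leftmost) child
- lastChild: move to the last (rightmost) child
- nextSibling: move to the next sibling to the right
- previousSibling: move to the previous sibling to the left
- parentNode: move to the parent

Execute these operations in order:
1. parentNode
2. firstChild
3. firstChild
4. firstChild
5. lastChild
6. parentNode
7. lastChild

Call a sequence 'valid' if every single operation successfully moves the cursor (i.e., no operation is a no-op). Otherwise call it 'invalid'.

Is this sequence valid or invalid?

After 1 (parentNode): button (no-op, stayed)
After 2 (firstChild): header
After 3 (firstChild): a
After 4 (firstChild): th
After 5 (lastChild): span
After 6 (parentNode): th
After 7 (lastChild): span

Answer: invalid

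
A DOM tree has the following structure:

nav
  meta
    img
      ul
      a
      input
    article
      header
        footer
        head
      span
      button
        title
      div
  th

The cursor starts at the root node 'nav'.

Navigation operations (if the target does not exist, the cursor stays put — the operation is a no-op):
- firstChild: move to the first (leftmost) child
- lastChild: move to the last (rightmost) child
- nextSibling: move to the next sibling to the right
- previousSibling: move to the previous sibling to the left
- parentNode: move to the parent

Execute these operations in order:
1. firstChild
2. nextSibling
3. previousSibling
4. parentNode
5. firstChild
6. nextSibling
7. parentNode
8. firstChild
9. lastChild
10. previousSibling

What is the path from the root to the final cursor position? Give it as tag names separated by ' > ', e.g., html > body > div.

After 1 (firstChild): meta
After 2 (nextSibling): th
After 3 (previousSibling): meta
After 4 (parentNode): nav
After 5 (firstChild): meta
After 6 (nextSibling): th
After 7 (parentNode): nav
After 8 (firstChild): meta
After 9 (lastChild): article
After 10 (previousSibling): img

Answer: nav > meta > img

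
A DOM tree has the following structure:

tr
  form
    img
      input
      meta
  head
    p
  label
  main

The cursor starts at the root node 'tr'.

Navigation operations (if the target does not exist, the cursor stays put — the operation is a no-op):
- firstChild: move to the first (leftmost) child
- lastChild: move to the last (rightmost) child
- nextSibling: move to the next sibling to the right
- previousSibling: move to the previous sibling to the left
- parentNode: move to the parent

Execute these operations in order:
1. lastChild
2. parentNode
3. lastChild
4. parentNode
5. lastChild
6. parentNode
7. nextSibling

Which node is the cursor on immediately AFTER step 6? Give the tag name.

After 1 (lastChild): main
After 2 (parentNode): tr
After 3 (lastChild): main
After 4 (parentNode): tr
After 5 (lastChild): main
After 6 (parentNode): tr

Answer: tr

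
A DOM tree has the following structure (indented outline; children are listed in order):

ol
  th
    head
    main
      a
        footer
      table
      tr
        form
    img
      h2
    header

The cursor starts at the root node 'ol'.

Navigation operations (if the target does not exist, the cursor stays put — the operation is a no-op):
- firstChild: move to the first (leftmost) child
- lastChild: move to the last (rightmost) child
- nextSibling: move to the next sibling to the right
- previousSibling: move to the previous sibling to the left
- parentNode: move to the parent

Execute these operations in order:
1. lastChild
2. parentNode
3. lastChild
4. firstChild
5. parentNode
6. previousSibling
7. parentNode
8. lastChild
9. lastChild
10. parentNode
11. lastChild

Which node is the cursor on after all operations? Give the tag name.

After 1 (lastChild): th
After 2 (parentNode): ol
After 3 (lastChild): th
After 4 (firstChild): head
After 5 (parentNode): th
After 6 (previousSibling): th (no-op, stayed)
After 7 (parentNode): ol
After 8 (lastChild): th
After 9 (lastChild): header
After 10 (parentNode): th
After 11 (lastChild): header

Answer: header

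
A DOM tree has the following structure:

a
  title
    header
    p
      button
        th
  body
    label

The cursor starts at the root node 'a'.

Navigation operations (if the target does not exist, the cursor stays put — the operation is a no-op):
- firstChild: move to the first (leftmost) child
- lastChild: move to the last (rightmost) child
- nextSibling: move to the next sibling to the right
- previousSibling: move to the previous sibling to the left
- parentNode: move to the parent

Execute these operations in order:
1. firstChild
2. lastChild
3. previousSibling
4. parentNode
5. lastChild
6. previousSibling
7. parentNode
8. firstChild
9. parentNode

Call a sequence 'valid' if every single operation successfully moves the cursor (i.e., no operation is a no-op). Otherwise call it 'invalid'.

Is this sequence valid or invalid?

Answer: valid

Derivation:
After 1 (firstChild): title
After 2 (lastChild): p
After 3 (previousSibling): header
After 4 (parentNode): title
After 5 (lastChild): p
After 6 (previousSibling): header
After 7 (parentNode): title
After 8 (firstChild): header
After 9 (parentNode): title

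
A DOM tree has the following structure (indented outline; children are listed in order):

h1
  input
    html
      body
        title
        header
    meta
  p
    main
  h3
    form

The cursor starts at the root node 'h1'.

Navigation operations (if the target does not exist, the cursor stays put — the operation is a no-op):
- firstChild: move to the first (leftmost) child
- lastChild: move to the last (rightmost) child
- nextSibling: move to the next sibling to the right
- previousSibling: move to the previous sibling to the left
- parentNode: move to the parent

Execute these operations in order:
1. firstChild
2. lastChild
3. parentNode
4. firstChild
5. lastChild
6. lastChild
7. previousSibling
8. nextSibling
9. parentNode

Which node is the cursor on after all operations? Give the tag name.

Answer: body

Derivation:
After 1 (firstChild): input
After 2 (lastChild): meta
After 3 (parentNode): input
After 4 (firstChild): html
After 5 (lastChild): body
After 6 (lastChild): header
After 7 (previousSibling): title
After 8 (nextSibling): header
After 9 (parentNode): body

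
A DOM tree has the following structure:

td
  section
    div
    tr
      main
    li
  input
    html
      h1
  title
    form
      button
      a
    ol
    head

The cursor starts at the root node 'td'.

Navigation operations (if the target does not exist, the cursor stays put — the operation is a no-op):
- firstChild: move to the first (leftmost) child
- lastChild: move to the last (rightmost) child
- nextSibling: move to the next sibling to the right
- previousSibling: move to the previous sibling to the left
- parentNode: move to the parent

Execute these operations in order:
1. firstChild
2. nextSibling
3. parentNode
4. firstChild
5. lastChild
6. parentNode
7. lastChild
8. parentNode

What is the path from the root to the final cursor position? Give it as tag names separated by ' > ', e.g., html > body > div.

Answer: td > section

Derivation:
After 1 (firstChild): section
After 2 (nextSibling): input
After 3 (parentNode): td
After 4 (firstChild): section
After 5 (lastChild): li
After 6 (parentNode): section
After 7 (lastChild): li
After 8 (parentNode): section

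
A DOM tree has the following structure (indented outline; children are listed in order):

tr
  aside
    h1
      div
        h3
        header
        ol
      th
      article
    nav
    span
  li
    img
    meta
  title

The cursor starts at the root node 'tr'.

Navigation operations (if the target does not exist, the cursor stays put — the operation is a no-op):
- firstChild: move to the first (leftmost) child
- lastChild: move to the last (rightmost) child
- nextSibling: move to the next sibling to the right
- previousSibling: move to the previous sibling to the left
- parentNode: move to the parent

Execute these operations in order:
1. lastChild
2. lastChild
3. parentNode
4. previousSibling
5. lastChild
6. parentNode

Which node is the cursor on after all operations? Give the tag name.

After 1 (lastChild): title
After 2 (lastChild): title (no-op, stayed)
After 3 (parentNode): tr
After 4 (previousSibling): tr (no-op, stayed)
After 5 (lastChild): title
After 6 (parentNode): tr

Answer: tr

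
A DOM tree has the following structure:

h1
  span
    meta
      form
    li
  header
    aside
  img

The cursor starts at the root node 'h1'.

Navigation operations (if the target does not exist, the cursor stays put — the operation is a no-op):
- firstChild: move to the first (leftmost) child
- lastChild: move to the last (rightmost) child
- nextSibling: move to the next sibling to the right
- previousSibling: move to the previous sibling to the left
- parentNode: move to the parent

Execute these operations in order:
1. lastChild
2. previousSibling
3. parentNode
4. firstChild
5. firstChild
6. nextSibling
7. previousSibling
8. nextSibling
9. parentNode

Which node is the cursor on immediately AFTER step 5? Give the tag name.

Answer: meta

Derivation:
After 1 (lastChild): img
After 2 (previousSibling): header
After 3 (parentNode): h1
After 4 (firstChild): span
After 5 (firstChild): meta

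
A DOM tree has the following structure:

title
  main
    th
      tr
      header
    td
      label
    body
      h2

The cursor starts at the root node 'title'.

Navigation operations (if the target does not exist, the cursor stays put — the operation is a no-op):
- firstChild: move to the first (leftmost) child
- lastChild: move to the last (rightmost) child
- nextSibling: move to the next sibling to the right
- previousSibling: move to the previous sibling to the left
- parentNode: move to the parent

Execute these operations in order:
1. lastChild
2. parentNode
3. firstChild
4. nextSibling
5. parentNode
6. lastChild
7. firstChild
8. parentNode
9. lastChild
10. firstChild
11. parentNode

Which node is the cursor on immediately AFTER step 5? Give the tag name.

After 1 (lastChild): main
After 2 (parentNode): title
After 3 (firstChild): main
After 4 (nextSibling): main (no-op, stayed)
After 5 (parentNode): title

Answer: title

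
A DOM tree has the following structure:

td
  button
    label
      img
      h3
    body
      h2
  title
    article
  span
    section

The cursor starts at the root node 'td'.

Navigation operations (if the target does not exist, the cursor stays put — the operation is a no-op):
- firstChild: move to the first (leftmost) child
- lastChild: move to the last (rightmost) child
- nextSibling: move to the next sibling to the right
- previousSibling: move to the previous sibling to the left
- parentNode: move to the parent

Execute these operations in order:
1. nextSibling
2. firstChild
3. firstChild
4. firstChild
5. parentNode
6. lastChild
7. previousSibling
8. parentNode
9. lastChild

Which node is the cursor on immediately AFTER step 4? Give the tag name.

Answer: img

Derivation:
After 1 (nextSibling): td (no-op, stayed)
After 2 (firstChild): button
After 3 (firstChild): label
After 4 (firstChild): img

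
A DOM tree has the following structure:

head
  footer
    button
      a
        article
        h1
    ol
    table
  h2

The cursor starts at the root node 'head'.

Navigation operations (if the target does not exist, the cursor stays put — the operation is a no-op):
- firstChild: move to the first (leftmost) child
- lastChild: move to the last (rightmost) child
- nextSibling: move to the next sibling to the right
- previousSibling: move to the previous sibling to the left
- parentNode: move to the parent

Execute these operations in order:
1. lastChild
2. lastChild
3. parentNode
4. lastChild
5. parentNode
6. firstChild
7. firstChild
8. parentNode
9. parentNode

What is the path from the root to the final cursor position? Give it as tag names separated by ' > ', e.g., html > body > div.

Answer: head

Derivation:
After 1 (lastChild): h2
After 2 (lastChild): h2 (no-op, stayed)
After 3 (parentNode): head
After 4 (lastChild): h2
After 5 (parentNode): head
After 6 (firstChild): footer
After 7 (firstChild): button
After 8 (parentNode): footer
After 9 (parentNode): head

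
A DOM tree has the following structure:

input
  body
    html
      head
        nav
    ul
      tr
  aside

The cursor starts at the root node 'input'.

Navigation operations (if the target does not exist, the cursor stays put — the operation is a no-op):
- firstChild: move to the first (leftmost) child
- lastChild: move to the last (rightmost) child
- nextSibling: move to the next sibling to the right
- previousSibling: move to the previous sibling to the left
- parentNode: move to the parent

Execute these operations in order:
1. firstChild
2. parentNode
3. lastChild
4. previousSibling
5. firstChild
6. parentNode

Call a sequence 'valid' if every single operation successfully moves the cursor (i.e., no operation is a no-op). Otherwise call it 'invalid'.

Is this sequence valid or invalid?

After 1 (firstChild): body
After 2 (parentNode): input
After 3 (lastChild): aside
After 4 (previousSibling): body
After 5 (firstChild): html
After 6 (parentNode): body

Answer: valid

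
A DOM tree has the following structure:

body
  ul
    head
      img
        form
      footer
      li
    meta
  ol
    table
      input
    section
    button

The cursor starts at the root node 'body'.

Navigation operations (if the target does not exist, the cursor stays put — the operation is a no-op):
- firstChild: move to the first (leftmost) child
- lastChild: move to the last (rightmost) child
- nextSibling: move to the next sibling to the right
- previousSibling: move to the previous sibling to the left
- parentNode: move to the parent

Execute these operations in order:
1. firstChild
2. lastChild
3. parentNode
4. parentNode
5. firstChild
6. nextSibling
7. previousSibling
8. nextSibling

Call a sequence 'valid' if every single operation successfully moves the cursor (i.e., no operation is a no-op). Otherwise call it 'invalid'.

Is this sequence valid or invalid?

Answer: valid

Derivation:
After 1 (firstChild): ul
After 2 (lastChild): meta
After 3 (parentNode): ul
After 4 (parentNode): body
After 5 (firstChild): ul
After 6 (nextSibling): ol
After 7 (previousSibling): ul
After 8 (nextSibling): ol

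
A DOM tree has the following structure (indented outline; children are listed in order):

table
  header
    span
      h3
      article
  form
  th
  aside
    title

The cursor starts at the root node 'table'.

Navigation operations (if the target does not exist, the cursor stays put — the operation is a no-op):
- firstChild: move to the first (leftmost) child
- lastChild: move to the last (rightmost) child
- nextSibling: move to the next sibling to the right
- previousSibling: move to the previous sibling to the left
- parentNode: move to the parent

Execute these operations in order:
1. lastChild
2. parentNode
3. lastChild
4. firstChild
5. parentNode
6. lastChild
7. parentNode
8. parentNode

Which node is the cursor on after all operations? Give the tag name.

After 1 (lastChild): aside
After 2 (parentNode): table
After 3 (lastChild): aside
After 4 (firstChild): title
After 5 (parentNode): aside
After 6 (lastChild): title
After 7 (parentNode): aside
After 8 (parentNode): table

Answer: table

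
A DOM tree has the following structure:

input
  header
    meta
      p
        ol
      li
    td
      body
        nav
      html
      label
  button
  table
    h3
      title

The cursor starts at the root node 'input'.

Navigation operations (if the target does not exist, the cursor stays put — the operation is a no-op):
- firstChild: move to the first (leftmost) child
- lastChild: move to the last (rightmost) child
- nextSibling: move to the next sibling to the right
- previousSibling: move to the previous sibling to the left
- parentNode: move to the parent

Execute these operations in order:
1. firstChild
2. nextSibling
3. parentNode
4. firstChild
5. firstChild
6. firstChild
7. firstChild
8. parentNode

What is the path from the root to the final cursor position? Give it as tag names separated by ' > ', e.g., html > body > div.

After 1 (firstChild): header
After 2 (nextSibling): button
After 3 (parentNode): input
After 4 (firstChild): header
After 5 (firstChild): meta
After 6 (firstChild): p
After 7 (firstChild): ol
After 8 (parentNode): p

Answer: input > header > meta > p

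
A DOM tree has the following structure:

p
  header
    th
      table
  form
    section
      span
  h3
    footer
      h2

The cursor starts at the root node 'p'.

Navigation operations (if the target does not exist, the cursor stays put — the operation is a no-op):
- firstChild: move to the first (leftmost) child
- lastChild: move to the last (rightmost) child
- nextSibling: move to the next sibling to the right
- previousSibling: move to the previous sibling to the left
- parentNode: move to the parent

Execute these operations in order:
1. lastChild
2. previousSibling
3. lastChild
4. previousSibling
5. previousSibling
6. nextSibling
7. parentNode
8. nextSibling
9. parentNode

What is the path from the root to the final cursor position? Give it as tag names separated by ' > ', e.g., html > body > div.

After 1 (lastChild): h3
After 2 (previousSibling): form
After 3 (lastChild): section
After 4 (previousSibling): section (no-op, stayed)
After 5 (previousSibling): section (no-op, stayed)
After 6 (nextSibling): section (no-op, stayed)
After 7 (parentNode): form
After 8 (nextSibling): h3
After 9 (parentNode): p

Answer: p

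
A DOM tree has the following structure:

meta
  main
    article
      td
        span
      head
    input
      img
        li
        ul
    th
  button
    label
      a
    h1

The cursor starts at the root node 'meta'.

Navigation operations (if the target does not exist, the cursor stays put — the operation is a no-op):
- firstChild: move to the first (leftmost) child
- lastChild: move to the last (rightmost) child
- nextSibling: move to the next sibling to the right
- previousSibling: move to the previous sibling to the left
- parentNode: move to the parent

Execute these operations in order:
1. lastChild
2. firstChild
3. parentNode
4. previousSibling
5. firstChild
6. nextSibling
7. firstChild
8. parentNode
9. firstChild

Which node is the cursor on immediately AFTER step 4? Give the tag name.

Answer: main

Derivation:
After 1 (lastChild): button
After 2 (firstChild): label
After 3 (parentNode): button
After 4 (previousSibling): main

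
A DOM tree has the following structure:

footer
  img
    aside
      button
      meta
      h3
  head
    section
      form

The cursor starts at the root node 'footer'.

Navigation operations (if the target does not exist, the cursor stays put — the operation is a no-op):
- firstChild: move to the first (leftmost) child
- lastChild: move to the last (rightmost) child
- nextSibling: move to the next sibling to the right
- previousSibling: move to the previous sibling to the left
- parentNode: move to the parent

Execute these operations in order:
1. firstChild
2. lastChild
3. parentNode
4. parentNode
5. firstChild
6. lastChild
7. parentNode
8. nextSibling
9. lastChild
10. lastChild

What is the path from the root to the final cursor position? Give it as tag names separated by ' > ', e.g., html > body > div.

After 1 (firstChild): img
After 2 (lastChild): aside
After 3 (parentNode): img
After 4 (parentNode): footer
After 5 (firstChild): img
After 6 (lastChild): aside
After 7 (parentNode): img
After 8 (nextSibling): head
After 9 (lastChild): section
After 10 (lastChild): form

Answer: footer > head > section > form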